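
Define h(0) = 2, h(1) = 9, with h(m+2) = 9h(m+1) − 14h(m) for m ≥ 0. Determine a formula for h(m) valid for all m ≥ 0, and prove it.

Claim: h(m) = 2^m + 7^m.

Base cases: h(0) = 2 and 2^0 + 7^0 = 2; h(1) = 9 and 2^1 + 7^1 = 9.
Assume h(j) = 2^j + 7^j for all 0 ≤ j ≤ k, where k ≥ 1.
Then h(k+1) = 9h(k) − 14h(k−1) = 9·(2^k + 7^k) − 14·(2^{k−1} + 7^{k−1}) = (9·2 − 14)2^{k−1} + (9·7 − 14)7^{k−1} = 4·2^{k−1} + 49·7^{k−1} = 2^{k+1} + 7^{k+1}.
By strong induction, h(m) = 2^m + 7^m for all m ≥ 0.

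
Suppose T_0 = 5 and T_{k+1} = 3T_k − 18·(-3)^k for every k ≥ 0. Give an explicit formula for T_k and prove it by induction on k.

Claim: T_k = 2·3^k + 3·(-3)^k.

Base case: T_0 = 5, and 2·3^0 + 3·(-3)^0 = 2 + 3 = 5.
Assume T_j = 2·3^j + 3·(-3)^j for some j ≥ 0.
Then T_{j+1} = 3T_j − 18·(-3)^j = 3·(2·3^j + 3·(-3)^j) − 18·(-3)^j = 2·3^{j+1} + 9·(-3)^j − 18·(-3)^j = 2·3^{j+1} − 9·(-3)^j = 2·3^{j+1} + 3·(-3)^{j+1}.
This completes the inductive step, so T_k = 2·3^k + 3·(-3)^k for all k ≥ 0.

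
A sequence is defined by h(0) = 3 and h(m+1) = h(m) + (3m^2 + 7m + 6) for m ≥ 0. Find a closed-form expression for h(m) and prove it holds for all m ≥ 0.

Claim: h(m) = m^3 + 2m^2 + 3m + 3.

Base case: h(0) = 3, and 0^3 + 2·0^2 + 3·0 + 3 = 3.
Assume h(r) = r^3 + 2r^2 + 3r + 3.
Then h(r+1) = h(r) + (3r^2 + 7r + 6) = (r^3 + 2r^2 + 3r + 3) + (3r^2 + 7r + 6) = r^3 + 5r^2 + 10r + 9,
and (r+1)^3 + 2·(r+1)^2 + 3·(r+1) + 3 = r^3 + 5r^2 + 10r + 9.
By induction, h(m) = m^3 + 2m^2 + 3m + 3 for all m ≥ 0.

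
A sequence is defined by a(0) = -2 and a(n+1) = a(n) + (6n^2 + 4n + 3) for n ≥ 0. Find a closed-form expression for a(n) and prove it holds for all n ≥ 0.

Claim: a(n) = 2n^3 − n^2 + 2n − 2.

Base case: a(0) = -2, and 2·0^3 − 0^2 + 2·0 − 2 = -2.
Assume a(k) = 2k^3 − k^2 + 2k − 2.
Then a(k+1) = a(k) + (6k^2 + 4k + 3) = (2k^3 − k^2 + 2k − 2) + (6k^2 + 4k + 3) = 2k^3 + 5k^2 + 6k + 1,
and 2·(k+1)^3 − (k+1)^2 + 2·(k+1) − 2 = 2k^3 + 5k^2 + 6k + 1.
By induction, a(n) = 2n^3 − n^2 + 2n − 2 for all n ≥ 0.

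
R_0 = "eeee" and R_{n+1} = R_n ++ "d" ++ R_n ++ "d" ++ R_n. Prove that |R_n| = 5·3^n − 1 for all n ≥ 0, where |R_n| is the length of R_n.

Base case: |R_0| = 4, and 5·3^0 − 1 = 4.
Assume |R_r| = 5·3^r − 1.
Then |R_{r+1}| = 3|R_r| + 2 = 3(5·3^r − 1) + 2 = 5·3^{r+1} − 3 + 2 = 5·3^{r+1} − 1.
By induction, |R_n| = 5·3^n − 1 for all n ≥ 0.

|R_n| = 5·3^n − 1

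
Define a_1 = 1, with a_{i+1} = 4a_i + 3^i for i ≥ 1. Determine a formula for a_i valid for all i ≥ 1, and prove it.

Claim: a_i = 4^i − 3^i.

Base case: a_1 = 1, and 4^1 − 3^1 = 4 − 3 = 1.
Assume a_j = 4^j − 3^j for some j ≥ 1.
Then a_{j+1} = 4a_j + 3^j = 4·(4^j − 3^j) + 3^j = 4^{j+1} − 4·3^j + 3^j = 4^{j+1} − 3·3^j = 4^{j+1} − 3^{j+1}.
This completes the inductive step, so a_i = 4^i − 3^i for all i ≥ 1.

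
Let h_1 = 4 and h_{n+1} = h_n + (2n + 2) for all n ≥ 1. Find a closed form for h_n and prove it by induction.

Claim: h_n = n^2 + n + 2.

Base case: h_1 = 4, and 1^2 + 1 + 2 = 4.
Assume h_k = k^2 + k + 2.
Then h_{k+1} = h_k + (2k + 2) = (k^2 + k + 2) + (2k + 2) = k^2 + 3k + 4,
and (k+1)^2 + (k+1) + 2 = k^2 + 3k + 4.
By induction, h_n = n^2 + n + 2 for all n ≥ 1.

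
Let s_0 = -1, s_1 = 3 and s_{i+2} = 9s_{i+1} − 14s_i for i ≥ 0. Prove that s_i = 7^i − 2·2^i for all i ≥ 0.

Base cases: s_0 = -1 and 7^0 − 2·2^0 = -1; s_1 = 3 and 7^1 − 2·2^1 = 3.
Assume s_j = 7^j − 2·2^j for all 0 ≤ j ≤ r, where r ≥ 1.
Then s_{r+1} = 9s_r − 14s_{r−1} = 9·(7^r − 2·2^r) − 14·(7^{r−1} − 2·2^{r−1}) = (9·7 − 14)7^{r−1} − 2·(9·2 − 14)2^{r−1} = 49·7^{r−1} − 8·2^{r−1} = 7^{r+1} − 2·2^{r+1}.
By strong induction, s_i = 7^i − 2·2^i for all i ≥ 0.

s_i = 7^i − 2·2^i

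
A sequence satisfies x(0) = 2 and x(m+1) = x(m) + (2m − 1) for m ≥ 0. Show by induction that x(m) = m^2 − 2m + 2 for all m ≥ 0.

Base case: x(0) = 2, and 0^2 − 2·0 + 2 = 2.
Assume x(j) = j^2 − 2j + 2.
Then x(j+1) = x(j) + (2j − 1) = (j^2 − 2j + 2) + (2j − 1) = j^2 + 1,
and (j+1)^2 − 2·(j+1) + 2 = j^2 + 1.
Hence x(m) = m^2 − 2m + 2 for every m ≥ 0, by induction.

x(m) = m^2 − 2m + 2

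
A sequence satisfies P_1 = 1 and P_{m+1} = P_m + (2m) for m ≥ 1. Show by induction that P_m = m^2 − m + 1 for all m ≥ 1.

Base case: P_1 = 1, and 1^2 − 1 + 1 = 1.
Assume P_j = j^2 − j + 1.
Then P_{j+1} = P_j + (2j) = (j^2 − j + 1) + (2j) = j^2 + j + 1,
and (j+1)^2 − (j+1) + 1 = j^2 + j + 1.
By induction, P_m = m^2 − m + 1 for all m ≥ 1.

P_m = m^2 − m + 1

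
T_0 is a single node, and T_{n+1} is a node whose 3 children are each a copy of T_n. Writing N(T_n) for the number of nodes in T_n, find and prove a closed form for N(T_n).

Claim: N(T_n) = (3^{n+1} − 1)/2.

Base case: N(T_0) = 1, and (3^{0+1} − 1)/2 = 1.
Assume N(T_r) = (3^{r+1} − 1)/2.
Then N(T_{r+1}) = 1 + 3N(T_r) = 1 + 3·(3^{r+1} − 1)/2 = 1 + (3^{r+2} − 3)/2 = (2 + 3^{r+2} − 3)/2 = (3^{r+2} − 1)/2.
So the formula holds for r+1, and by induction N(T_n) = (3^{n+1} − 1)/2 for all n ≥ 0.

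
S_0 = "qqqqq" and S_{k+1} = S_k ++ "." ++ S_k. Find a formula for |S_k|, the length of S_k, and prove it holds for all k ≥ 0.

Claim: |S_k| = 6·2^k − 1.

Base case: |S_0| = 5, and 6·2^0 − 1 = 5.
Assume |S_r| = 6·2^r − 1.
Then |S_{r+1}| = |S_r| + 1 + |S_r| = 2|S_r| + 1 = 2(6·2^r − 1) + 1 = 6·2^{r+1} − 2 + 1 = 6·2^{r+1} − 1.
This completes the inductive step, so |S_k| = 6·2^k − 1 for all k ≥ 0.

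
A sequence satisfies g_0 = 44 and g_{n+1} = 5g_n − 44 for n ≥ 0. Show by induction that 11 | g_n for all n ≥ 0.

Base case: g_0 = 44 = 11·4, so 11 | g_0.
Assume 11 | g_j, so g_j = 11t for some integer t.
Then g_{j+1} = 5g_j − 44 = 5·(11t) − 44 = 11(5t − 4), so 11 | g_{j+1}.
This completes the inductive step, so 11 | g_n for all n ≥ 0.

11 | g_n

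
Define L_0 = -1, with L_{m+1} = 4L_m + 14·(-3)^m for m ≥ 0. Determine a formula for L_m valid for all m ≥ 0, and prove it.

Claim: L_m = 4^m − 2·(-3)^m.

Base case: L_0 = -1, and 4^0 − 2·(-3)^0 = 1 − 2 = -1.
Assume L_r = 4^r − 2·(-3)^r for some r ≥ 0.
Then L_{r+1} = 4L_r + 14·(-3)^r = 4·(4^r − 2·(-3)^r) + 14·(-3)^r = 4^{r+1} − 8·(-3)^r + 14·(-3)^r = 4^{r+1} + 6·(-3)^r = 4^{r+1} − 2·(-3)^{r+1}.
By induction, L_m = 4^m − 2·(-3)^m for all m ≥ 0.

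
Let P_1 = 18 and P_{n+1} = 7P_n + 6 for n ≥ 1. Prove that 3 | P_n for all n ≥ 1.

Base case: P_1 = 18 = 3·6, so 3 | P_1.
Assume 3 | P_k, so P_k = 3t for some integer t.
Then P_{k+1} = 7P_k + 6 = 7·(3t) + 6 = 3(7t + 2), so 3 | P_{k+1}.
This completes the inductive step, so 3 | P_n for all n ≥ 1.

3 | P_n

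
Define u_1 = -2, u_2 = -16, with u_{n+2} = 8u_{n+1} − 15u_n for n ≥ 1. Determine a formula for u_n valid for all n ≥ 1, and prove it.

Claim: u_n = -5^n + 3^n.

Base cases: u_1 = -2 and -5^1 + 3^1 = -2; u_2 = -16 and -5^2 + 3^2 = -16.
Assume u_j = -5^j + 3^j for all 1 ≤ j ≤ r, where r ≥ 2.
Then u_{r+1} = 8u_r − 15u_{r−1} = 8·(-5^r + 3^r) − 15·(-5^{r−1} + 3^{r−1}) = -(8·5 − 15)5^{r−1} + (8·3 − 15)3^{r−1} = -25·5^{r−1} + 9·3^{r−1} = -5^{r+1} + 3^{r+1}.
This completes the inductive step, so u_n = -5^n + 3^n for all n ≥ 1.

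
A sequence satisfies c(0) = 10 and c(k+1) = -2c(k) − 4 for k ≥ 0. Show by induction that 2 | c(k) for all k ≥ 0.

Base case: c(0) = 10 = 2·5, so 2 | c(0).
Assume 2 | c(m), so c(m) = 2t for some integer t.
Then c(m+1) = -2c(m) − 4 = -2·(2t) − 4 = 2(-2t − 2), so 2 | c(m+1).
By induction, 2 | c(k) for all k ≥ 0.

2 | c(k)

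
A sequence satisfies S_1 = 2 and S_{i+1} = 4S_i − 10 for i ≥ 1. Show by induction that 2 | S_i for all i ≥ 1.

Base case: S_1 = 2 = 2·1, so 2 | S_1.
Assume 2 | S_j, so S_j = 2t for some integer t.
Then S_{j+1} = 4S_j − 10 = 4·(2t) − 10 = 2(4t − 5), so 2 | S_{j+1}.
This completes the inductive step, so 2 | S_i for all i ≥ 1.

2 | S_i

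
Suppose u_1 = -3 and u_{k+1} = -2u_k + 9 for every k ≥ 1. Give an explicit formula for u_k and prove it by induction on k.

Claim: u_k = 3·(-2)^k + 3.

Base case: u_1 = -3, and 3·(-2)^1 + 3 = -6 + 3 = -3.
Assume u_r = 3·(-2)^r + 3 for some r ≥ 1.
Then u_{r+1} = -2u_r + 9 = -2·(3·(-2)^r + 3) + 9 = -6·(-2)^r − 6 + 9 = 3·(-2)^{r+1} + 3.
So the formula holds for r+1, and by induction u_k = 3·(-2)^k + 3 for all k ≥ 1.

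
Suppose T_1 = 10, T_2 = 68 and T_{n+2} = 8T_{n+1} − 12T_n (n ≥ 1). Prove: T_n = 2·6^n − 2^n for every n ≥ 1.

Base cases: T_1 = 10 and 2·6^1 − 2^1 = 10; T_2 = 68 and 2·6^2 − 2^2 = 68.
Assume T_j = 2·6^j − 2^j for all 1 ≤ j ≤ m, where m ≥ 2.
Then T_{m+1} = 8T_m − 12T_{m−1} = 8·(2·6^m − 2^m) − 12·(2·6^{m−1} − 2^{m−1}) = 2·(8·6 − 12)6^{m−1} − (8·2 − 12)2^{m−1} = 72·6^{m−1} − 4·2^{m−1} = 2·6^{m+1} − 2^{m+1}.
By strong induction, T_n = 2·6^n − 2^n for all n ≥ 1.

T_n = 2·6^n − 2^n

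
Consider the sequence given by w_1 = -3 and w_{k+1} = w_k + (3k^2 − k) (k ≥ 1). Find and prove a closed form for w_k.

Claim: w_k = k^3 − 2k^2 + k − 3.

Base case: w_1 = -3, and 1^3 − 2·1^2 + 1 − 3 = -3.
Assume w_j = j^3 − 2j^2 + j − 3.
Then w_{j+1} = w_j + (3j^2 − j) = (j^3 − 2j^2 + j − 3) + (3j^2 − j) = j^3 + j^2 − 3,
and (j+1)^3 − 2·(j+1)^2 + (j+1) − 3 = j^3 + j^2 − 3.
This completes the inductive step, so w_k = k^3 − 2k^2 + k − 3 for all k ≥ 1.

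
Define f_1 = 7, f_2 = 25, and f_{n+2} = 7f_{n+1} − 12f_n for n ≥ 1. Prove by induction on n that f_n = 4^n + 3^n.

Base cases: f_1 = 7 and 4^1 + 3^1 = 7; f_2 = 25 and 4^2 + 3^2 = 25.
Assume f_j = 4^j + 3^j for all 1 ≤ j ≤ k, where k ≥ 2.
Then f_{k+1} = 7f_k − 12f_{k−1} = 7·(4^k + 3^k) − 12·(4^{k−1} + 3^{k−1}) = (7·4 − 12)4^{k−1} + (7·3 − 12)3^{k−1} = 16·4^{k−1} + 9·3^{k−1} = 4^{k+1} + 3^{k+1}.
This completes the inductive step, so f_n = 4^n + 3^n for all n ≥ 1.

f_n = 4^n + 3^n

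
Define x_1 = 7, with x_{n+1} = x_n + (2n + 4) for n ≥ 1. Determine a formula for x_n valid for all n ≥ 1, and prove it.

Claim: x_n = n^2 + 3n + 3.

Base case: x_1 = 7, and 1^2 + 3·1 + 3 = 7.
Assume x_k = k^2 + 3k + 3.
Then x_{k+1} = x_k + (2k + 4) = (k^2 + 3k + 3) + (2k + 4) = k^2 + 5k + 7,
and (k+1)^2 + 3·(k+1) + 3 = k^2 + 5k + 7.
This completes the inductive step, so x_n = n^2 + 3n + 3 for all n ≥ 1.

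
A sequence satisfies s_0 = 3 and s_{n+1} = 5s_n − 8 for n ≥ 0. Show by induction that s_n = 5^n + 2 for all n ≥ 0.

Base case: s_0 = 3, and 5^0 + 2 = 1 + 2 = 3.
Assume s_m = 5^m + 2 for some m ≥ 0.
Then s_{m+1} = 5s_m − 8 = 5·(5^m + 2) − 8 = 5^{m+1} + 10 − 8 = 5^{m+1} + 2.
By induction, s_n = 5^n + 2 for all n ≥ 0.

s_n = 5^n + 2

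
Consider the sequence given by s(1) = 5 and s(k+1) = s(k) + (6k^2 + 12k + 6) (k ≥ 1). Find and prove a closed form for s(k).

Claim: s(k) = 2k^3 + 3k^2 + k − 1.

Base case: s(1) = 5, and 2·1^3 + 3·1^2 + 1 − 1 = 5.
Assume s(m) = 2m^3 + 3m^2 + m − 1.
Then s(m+1) = s(m) + (6m^2 + 12m + 6) = (2m^3 + 3m^2 + m − 1) + (6m^2 + 12m + 6) = 2m^3 + 9m^2 + 13m + 5,
and 2·(m+1)^3 + 3·(m+1)^2 + (m+1) − 1 = 2m^3 + 9m^2 + 13m + 5.
By induction, s(k) = 2k^3 + 3k^2 + k − 1 for all k ≥ 1.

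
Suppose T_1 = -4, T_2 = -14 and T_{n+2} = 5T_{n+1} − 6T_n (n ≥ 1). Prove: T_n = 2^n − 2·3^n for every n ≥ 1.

Base cases: T_1 = -4 and 2^1 − 2·3^1 = -4; T_2 = -14 and 2^2 − 2·3^2 = -14.
Assume T_j = 2^j − 2·3^j for all 1 ≤ j ≤ m, where m ≥ 2.
Then T_{m+1} = 5T_m − 6T_{m−1} = 5·(2^m − 2·3^m) − 6·(2^{m−1} − 2·3^{m−1}) = (5·2 − 6)2^{m−1} − 2·(5·3 − 6)3^{m−1} = 4·2^{m−1} − 18·3^{m−1} = 2^{m+1} − 2·3^{m+1}.
This completes the inductive step, so T_n = 2^n − 2·3^n for all n ≥ 1.

T_n = 2^n − 2·3^n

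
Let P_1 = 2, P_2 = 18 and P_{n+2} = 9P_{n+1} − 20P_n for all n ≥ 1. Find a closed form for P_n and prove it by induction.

Claim: P_n = 2·5^n − 2·4^n.

Base cases: P_1 = 2 and 2·5^1 − 2·4^1 = 2; P_2 = 18 and 2·5^2 − 2·4^2 = 18.
Assume P_j = 2·5^j − 2·4^j for all 1 ≤ j ≤ m, where m ≥ 2.
Then P_{m+1} = 9P_m − 20P_{m−1} = 9·(2·5^m − 2·4^m) − 20·(2·5^{m−1} − 2·4^{m−1}) = 2·(9·5 − 20)5^{m−1} − 2·(9·4 − 20)4^{m−1} = 50·5^{m−1} − 32·4^{m−1} = 2·5^{m+1} − 2·4^{m+1}.
So the formula holds for m+1, and by strong induction P_n = 2·5^n − 2·4^n for all n ≥ 1.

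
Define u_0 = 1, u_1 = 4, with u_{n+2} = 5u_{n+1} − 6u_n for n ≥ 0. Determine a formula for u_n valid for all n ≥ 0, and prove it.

Claim: u_n = 2·3^n − 2^n.

Base cases: u_0 = 1 and 2·3^0 − 2^0 = 1; u_1 = 4 and 2·3^1 − 2^1 = 4.
Assume u_j = 2·3^j − 2^j for all 0 ≤ j ≤ r, where r ≥ 1.
Then u_{r+1} = 5u_r − 6u_{r−1} = 5·(2·3^r − 2^r) − 6·(2·3^{r−1} − 2^{r−1}) = 2·(5·3 − 6)3^{r−1} − (5·2 − 6)2^{r−1} = 18·3^{r−1} − 4·2^{r−1} = 2·3^{r+1} − 2^{r+1}.
This completes the inductive step, so u_n = 2·3^n − 2^n for all n ≥ 0.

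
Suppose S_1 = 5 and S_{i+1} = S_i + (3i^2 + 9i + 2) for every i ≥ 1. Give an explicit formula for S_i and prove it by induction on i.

Claim: S_i = i^3 + 3i^2 − 2i + 3.

Base case: S_1 = 5, and 1^3 + 3·1^2 − 2·1 + 3 = 5.
Assume S_k = k^3 + 3k^2 − 2k + 3.
Then S_{k+1} = S_k + (3k^2 + 9k + 2) = (k^3 + 3k^2 − 2k + 3) + (3k^2 + 9k + 2) = k^3 + 6k^2 + 7k + 5,
and (k+1)^3 + 3·(k+1)^2 − 2·(k+1) + 3 = k^3 + 6k^2 + 7k + 5.
This completes the inductive step, so S_i = i^3 + 3i^2 − 2i + 3 for all i ≥ 1.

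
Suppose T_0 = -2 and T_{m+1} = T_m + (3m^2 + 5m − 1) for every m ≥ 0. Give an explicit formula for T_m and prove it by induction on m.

Claim: T_m = m^3 + m^2 − 3m − 2.

Base case: T_0 = -2, and 0^3 + 0^2 − 3·0 − 2 = -2.
Assume T_r = r^3 + r^2 − 3r − 2.
Then T_{r+1} = T_r + (3r^2 + 5r − 1) = (r^3 + r^2 − 3r − 2) + (3r^2 + 5r − 1) = r^3 + 4r^2 + 2r − 3,
and (r+1)^3 + (r+1)^2 − 3·(r+1) − 2 = r^3 + 4r^2 + 2r − 3.
By induction, T_m = m^3 + m^2 − 3m − 2 for all m ≥ 0.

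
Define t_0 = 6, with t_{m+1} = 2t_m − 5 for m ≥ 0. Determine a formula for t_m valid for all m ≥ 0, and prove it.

Claim: t_m = 2^m + 5.

Base case: t_0 = 6, and 2^0 + 5 = 1 + 5 = 6.
Assume t_j = 2^j + 5 for some j ≥ 0.
Then t_{j+1} = 2t_j − 5 = 2·(2^j + 5) − 5 = 2^{j+1} + 10 − 5 = 2^{j+1} + 5.
This completes the inductive step, so t_m = 2^m + 5 for all m ≥ 0.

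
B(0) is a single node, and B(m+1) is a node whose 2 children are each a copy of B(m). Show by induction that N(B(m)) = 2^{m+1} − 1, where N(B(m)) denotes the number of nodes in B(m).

Base case: N(B(0)) = 1, and 2^{0+1} − 1 = 1.
Assume N(B(k)) = 2^{k+1} − 1.
Then N(B(k+1)) = 1 + 2N(B(k)) = 1 + 2(2^{k+1} − 1) = 2^{k+2} − 2 + 1 = 2^{k+2} − 1.
Hence N(B(m)) = 2^{m+1} − 1 for every m ≥ 0, by induction.

N(B(m)) = 2^{m+1} − 1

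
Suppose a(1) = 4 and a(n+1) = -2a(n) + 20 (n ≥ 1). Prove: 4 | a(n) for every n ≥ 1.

Base case: a(1) = 4 = 4·1, so 4 | a(1).
Assume 4 | a(k), so a(k) = 4t for some integer t.
Then a(k+1) = -2a(k) + 20 = -2·(4t) + 20 = 4(-2t + 5), so 4 | a(k+1).
This completes the inductive step, so 4 | a(n) for all n ≥ 1.

4 | a(n)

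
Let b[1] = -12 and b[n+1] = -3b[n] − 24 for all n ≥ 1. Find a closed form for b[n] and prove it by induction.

Claim: b[n] = 2·(-3)^n − 6.

Base case: b[1] = -12, and 2·(-3)^1 − 6 = -6 − 6 = -12.
Assume b[r] = 2·(-3)^r − 6 for some r ≥ 1.
Then b[r+1] = -3b[r] − 24 = -3·(2·(-3)^r − 6) − 24 = -6·(-3)^r + 18 − 24 = 2·(-3)^{r+1} − 6.
Hence b[n] = 2·(-3)^n − 6 for every n ≥ 1, by induction.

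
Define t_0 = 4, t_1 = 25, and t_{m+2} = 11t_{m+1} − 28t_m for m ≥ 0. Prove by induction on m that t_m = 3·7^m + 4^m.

Base cases: t_0 = 4 and 3·7^0 + 4^0 = 4; t_1 = 25 and 3·7^1 + 4^1 = 25.
Assume t_j = 3·7^j + 4^j for all 0 ≤ j ≤ r, where r ≥ 1.
Then t_{r+1} = 11t_r − 28t_{r−1} = 11·(3·7^r + 4^r) − 28·(3·7^{r−1} + 4^{r−1}) = 3·(11·7 − 28)7^{r−1} + (11·4 − 28)4^{r−1} = 147·7^{r−1} + 16·4^{r−1} = 3·7^{r+1} + 4^{r+1}.
This completes the inductive step, so t_m = 3·7^m + 4^m for all m ≥ 0.

t_m = 3·7^m + 4^m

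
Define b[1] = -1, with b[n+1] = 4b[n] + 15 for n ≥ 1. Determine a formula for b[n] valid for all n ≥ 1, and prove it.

Claim: b[n] = 4^n − 5.

Base case: b[1] = -1, and 4^1 − 5 = 4 − 5 = -1.
Assume b[j] = 4^j − 5 for some j ≥ 1.
Then b[j+1] = 4b[j] + 15 = 4·(4^j − 5) + 15 = 4^{j+1} − 20 + 15 = 4^{j+1} − 5.
By induction, b[n] = 4^n − 5 for all n ≥ 1.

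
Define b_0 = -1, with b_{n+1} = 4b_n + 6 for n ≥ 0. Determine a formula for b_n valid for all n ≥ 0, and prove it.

Claim: b_n = 4^n − 2.

Base case: b_0 = -1, and 4^0 − 2 = 1 − 2 = -1.
Assume b_j = 4^j − 2 for some j ≥ 0.
Then b_{j+1} = 4b_j + 6 = 4·(4^j − 2) + 6 = 4^{j+1} − 8 + 6 = 4^{j+1} − 2.
Hence b_n = 4^n − 2 for every n ≥ 0, by induction.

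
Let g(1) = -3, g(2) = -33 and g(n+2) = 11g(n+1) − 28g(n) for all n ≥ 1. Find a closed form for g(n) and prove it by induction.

Claim: g(n) = 4^n − 7^n.

Base cases: g(1) = -3 and 4^1 − 7^1 = -3; g(2) = -33 and 4^2 − 7^2 = -33.
Assume g(i) = 4^i − 7^i for all 1 ≤ i ≤ j, where j ≥ 2.
Then g(j+1) = 11g(j) − 28g(j−1) = 11·(4^j − 7^j) − 28·(4^{j−1} − 7^{j−1}) = (11·4 − 28)4^{j−1} − (11·7 − 28)7^{j−1} = 16·4^{j−1} − 49·7^{j−1} = 4^{j+1} − 7^{j+1}.
This completes the inductive step, so g(n) = 4^n − 7^n for all n ≥ 1.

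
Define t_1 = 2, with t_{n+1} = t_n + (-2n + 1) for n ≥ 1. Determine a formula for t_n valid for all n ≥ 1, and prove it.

Claim: t_n = -n^2 + 2n + 1.

Base case: t_1 = 2, and -1^2 + 2·1 + 1 = 2.
Assume t_j = -j^2 + 2j + 1.
Then t_{j+1} = t_j + (-2j + 1) = (-j^2 + 2j + 1) + (-2j + 1) = -j^2 + 2,
and -(j+1)^2 + 2·(j+1) + 1 = -j^2 + 2.
Hence t_n = -n^2 + 2n + 1 for every n ≥ 1, by induction.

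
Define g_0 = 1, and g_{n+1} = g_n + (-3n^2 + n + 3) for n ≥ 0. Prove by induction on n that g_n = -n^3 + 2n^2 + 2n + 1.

Base case: g_0 = 1, and -0^3 + 2·0^2 + 2·0 + 1 = 1.
Assume g_r = -r^3 + 2r^2 + 2r + 1.
Then g_{r+1} = g_r + (-3r^2 + r + 3) = (-r^3 + 2r^2 + 2r + 1) + (-3r^2 + r + 3) = -r^3 − r^2 + 3r + 4,
and -(r+1)^3 + 2·(r+1)^2 + 2·(r+1) + 1 = -r^3 − r^2 + 3r + 4.
By induction, g_n = -n^3 + 2n^2 + 2n + 1 for all n ≥ 0.

g_n = -n^3 + 2n^2 + 2n + 1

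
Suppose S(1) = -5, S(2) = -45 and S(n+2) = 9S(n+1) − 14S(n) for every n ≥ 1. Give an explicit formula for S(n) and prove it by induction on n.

Claim: S(n) = 2^n − 7^n.

Base cases: S(1) = -5 and 2^1 − 7^1 = -5; S(2) = -45 and 2^2 − 7^2 = -45.
Assume S(i) = 2^i − 7^i for all 1 ≤ i ≤ j, where j ≥ 2.
Then S(j+1) = 9S(j) − 14S(j−1) = 9·(2^j − 7^j) − 14·(2^{j−1} − 7^{j−1}) = (9·2 − 14)2^{j−1} − (9·7 − 14)7^{j−1} = 4·2^{j−1} − 49·7^{j−1} = 2^{j+1} − 7^{j+1}.
This completes the inductive step, so S(n) = 2^n − 7^n for all n ≥ 1.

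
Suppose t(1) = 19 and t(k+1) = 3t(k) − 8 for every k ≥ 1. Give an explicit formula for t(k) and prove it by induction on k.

Claim: t(k) = 5·3^k + 4.

Base case: t(1) = 19, and 5·3^1 + 4 = 15 + 4 = 19.
Assume t(r) = 5·3^r + 4 for some r ≥ 1.
Then t(r+1) = 3t(r) − 8 = 3·(5·3^r + 4) − 8 = 15·3^r + 12 − 8 = 5·3^{r+1} + 4.
This completes the inductive step, so t(k) = 5·3^k + 4 for all k ≥ 1.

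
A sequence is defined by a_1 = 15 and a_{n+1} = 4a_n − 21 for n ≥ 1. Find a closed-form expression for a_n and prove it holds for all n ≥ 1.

Claim: a_n = 2·4^n + 7.

Base case: a_1 = 15, and 2·4^1 + 7 = 8 + 7 = 15.
Assume a_k = 2·4^k + 7 for some k ≥ 1.
Then a_{k+1} = 4a_k − 21 = 4·(2·4^k + 7) − 21 = 8·4^k + 28 − 21 = 2·4^{k+1} + 7.
By induction, a_n = 2·4^n + 7 for all n ≥ 1.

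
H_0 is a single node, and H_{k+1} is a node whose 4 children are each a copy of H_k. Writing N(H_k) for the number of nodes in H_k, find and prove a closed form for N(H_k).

Claim: N(H_k) = (4^{k+1} − 1)/3.

Base case: N(H_0) = 1, and (4^{0+1} − 1)/3 = 1.
Assume N(H_j) = (4^{j+1} − 1)/3.
Then N(H_{j+1}) = 1 + 4N(H_j) = 1 + 4·(4^{j+1} − 1)/3 = 1 + (4^{j+2} − 4)/3 = (3 + 4^{j+2} − 4)/3 = (4^{j+2} − 1)/3.
By induction, N(H_k) = (4^{k+1} − 1)/3 for all k ≥ 0.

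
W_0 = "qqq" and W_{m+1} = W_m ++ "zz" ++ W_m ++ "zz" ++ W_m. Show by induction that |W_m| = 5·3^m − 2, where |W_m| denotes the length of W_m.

Base case: |W_0| = 3, and 5·3^0 − 2 = 3.
Assume |W_k| = 5·3^k − 2.
Then |W_{k+1}| = 3|W_k| + 4 = 3(5·3^k − 2) + 4 = 5·3^{k+1} − 6 + 4 = 5·3^{k+1} − 2.
This completes the inductive step, so |W_m| = 5·3^m − 2 for all m ≥ 0.

|W_m| = 5·3^m − 2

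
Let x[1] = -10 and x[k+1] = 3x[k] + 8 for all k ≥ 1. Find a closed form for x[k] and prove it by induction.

Claim: x[k] = -2·3^k − 4.

Base case: x[1] = -10, and -2·3^1 − 4 = -6 − 4 = -10.
Assume x[m] = -2·3^m − 4 for some m ≥ 1.
Then x[m+1] = 3x[m] + 8 = 3·(-2·3^m − 4) + 8 = -6·3^m − 12 + 8 = -2·3^{m+1} − 4.
This completes the inductive step, so x[k] = -2·3^k − 4 for all k ≥ 1.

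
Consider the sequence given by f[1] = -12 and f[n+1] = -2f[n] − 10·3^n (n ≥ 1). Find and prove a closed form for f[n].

Claim: f[n] = 3·(-2)^n − 2·3^n.

Base case: f[1] = -12, and 3·(-2)^1 − 2·3^1 = -6 − 6 = -12.
Assume f[m] = 3·(-2)^m − 2·3^m for some m ≥ 1.
Then f[m+1] = -2f[m] − 10·3^m = -2·(3·(-2)^m − 2·3^m) − 10·3^m = 3·(-2)^{m+1} + 4·3^m − 10·3^m = 3·(-2)^{m+1} − 6·3^m = 3·(-2)^{m+1} − 2·3^{m+1}.
Hence f[n] = 3·(-2)^n − 2·3^n for every n ≥ 1, by induction.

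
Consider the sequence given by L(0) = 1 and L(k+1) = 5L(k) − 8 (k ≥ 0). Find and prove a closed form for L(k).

Claim: L(k) = -5^k + 2.

Base case: L(0) = 1, and -5^0 + 2 = -1 + 2 = 1.
Assume L(m) = -5^m + 2 for some m ≥ 0.
Then L(m+1) = 5L(m) − 8 = 5·(-5^m + 2) − 8 = -5^{m+1} + 10 − 8 = -5^{m+1} + 2.
Hence L(k) = -5^k + 2 for every k ≥ 0, by induction.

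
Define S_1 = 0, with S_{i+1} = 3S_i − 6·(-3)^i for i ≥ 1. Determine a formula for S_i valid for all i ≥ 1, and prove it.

Claim: S_i = 3^i + (-3)^i.

Base case: S_1 = 0, and 3^1 + (-3)^1 = 3 − 3 = 0.
Assume S_m = 3^m + (-3)^m for some m ≥ 1.
Then S_{m+1} = 3S_m − 6·(-3)^m = 3·(3^m + (-3)^m) − 6·(-3)^m = 3^{m+1} + 3·(-3)^m − 6·(-3)^m = 3^{m+1} − 3·(-3)^m = 3^{m+1} + (-3)^{m+1}.
By induction, S_i = 3^i + (-3)^i for all i ≥ 1.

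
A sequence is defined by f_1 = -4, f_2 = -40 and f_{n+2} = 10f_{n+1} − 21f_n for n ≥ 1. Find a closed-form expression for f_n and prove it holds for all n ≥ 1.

Claim: f_n = -7^n + 3^n.

Base cases: f_1 = -4 and -7^1 + 3^1 = -4; f_2 = -40 and -7^2 + 3^2 = -40.
Assume f_j = -7^j + 3^j for all 1 ≤ j ≤ r, where r ≥ 2.
Then f_{r+1} = 10f_r − 21f_{r−1} = 10·(-7^r + 3^r) − 21·(-7^{r−1} + 3^{r−1}) = -(10·7 − 21)7^{r−1} + (10·3 − 21)3^{r−1} = -49·7^{r−1} + 9·3^{r−1} = -7^{r+1} + 3^{r+1}.
Hence f_n = -7^n + 3^n for every n ≥ 1, by strong induction.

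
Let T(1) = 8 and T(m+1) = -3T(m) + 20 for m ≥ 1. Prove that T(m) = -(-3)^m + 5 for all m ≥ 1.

Base case: T(1) = 8, and -(-3)^1 + 5 = 3 + 5 = 8.
Assume T(k) = -(-3)^k + 5 for some k ≥ 1.
Then T(k+1) = -3T(k) + 20 = -3·(-(-3)^k + 5) + 20 = 3·(-3)^k − 15 + 20 = -(-3)^{k+1} + 5.
By induction, T(m) = -(-3)^m + 5 for all m ≥ 1.

T(m) = -(-3)^m + 5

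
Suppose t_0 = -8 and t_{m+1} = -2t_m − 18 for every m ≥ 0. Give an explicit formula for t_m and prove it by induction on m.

Claim: t_m = -2·(-2)^m − 6.

Base case: t_0 = -8, and -2·(-2)^0 − 6 = -2 − 6 = -8.
Assume t_k = -2·(-2)^k − 6 for some k ≥ 0.
Then t_{k+1} = -2t_k − 18 = -2·(-2·(-2)^k − 6) − 18 = 4·(-2)^k + 12 − 18 = -2·(-2)^{k+1} − 6.
By induction, t_m = -2·(-2)^m − 6 for all m ≥ 0.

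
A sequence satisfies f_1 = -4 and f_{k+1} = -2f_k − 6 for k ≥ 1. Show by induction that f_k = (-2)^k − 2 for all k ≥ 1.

Base case: f_1 = -4, and (-2)^1 − 2 = -2 − 2 = -4.
Assume f_m = (-2)^m − 2 for some m ≥ 1.
Then f_{m+1} = -2f_m − 6 = -2·((-2)^m − 2) − 6 = -2·(-2)^m + 4 − 6 = (-2)^{m+1} − 2.
This completes the inductive step, so f_k = (-2)^k − 2 for all k ≥ 1.

f_k = (-2)^k − 2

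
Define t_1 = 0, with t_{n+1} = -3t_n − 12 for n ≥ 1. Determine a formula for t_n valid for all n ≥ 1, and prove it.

Claim: t_n = -(-3)^n − 3.

Base case: t_1 = 0, and -(-3)^1 − 3 = 3 − 3 = 0.
Assume t_m = -(-3)^m − 3 for some m ≥ 1.
Then t_{m+1} = -3t_m − 12 = -3·(-(-3)^m − 3) − 12 = 3·(-3)^m + 9 − 12 = -(-3)^{m+1} − 3.
By induction, t_n = -(-3)^n − 3 for all n ≥ 1.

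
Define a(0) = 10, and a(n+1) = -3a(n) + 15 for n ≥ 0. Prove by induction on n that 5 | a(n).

Base case: a(0) = 10 = 5·2, so 5 | a(0).
Assume 5 | a(k), so a(k) = 5t for some integer t.
Then a(k+1) = -3a(k) + 15 = -3·(5t) + 15 = 5(-3t + 3), so 5 | a(k+1).
Hence 5 | a(n) for every n ≥ 0, by induction.

5 | a(n)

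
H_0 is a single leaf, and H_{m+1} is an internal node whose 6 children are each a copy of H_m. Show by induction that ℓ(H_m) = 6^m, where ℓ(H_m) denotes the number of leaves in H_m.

Base case: ℓ(H_0) = 1, and 6^0 = 1.
Assume ℓ(H_r) = 6^r.
Then ℓ(H_{r+1}) = 6·ℓ(H_r) = 6·6^r = 6^{r+1}.
This completes the inductive step, so ℓ(H_m) = 6^m for all m ≥ 0.

ℓ(H_m) = 6^m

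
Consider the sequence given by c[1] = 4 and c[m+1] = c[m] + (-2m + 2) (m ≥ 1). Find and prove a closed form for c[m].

Claim: c[m] = -m^2 + 3m + 2.

Base case: c[1] = 4, and -1^2 + 3·1 + 2 = 4.
Assume c[k] = -k^2 + 3k + 2.
Then c[k+1] = c[k] + (-2k + 2) = (-k^2 + 3k + 2) + (-2k + 2) = -k^2 + k + 4,
and -(k+1)^2 + 3·(k+1) + 2 = -k^2 + k + 4.
By induction, c[m] = -m^2 + 3m + 2 for all m ≥ 1.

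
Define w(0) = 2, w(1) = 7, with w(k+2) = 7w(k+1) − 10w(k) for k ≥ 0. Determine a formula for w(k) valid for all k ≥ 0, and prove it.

Claim: w(k) = 5^k + 2^k.

Base cases: w(0) = 2 and 5^0 + 2^0 = 2; w(1) = 7 and 5^1 + 2^1 = 7.
Assume w(j) = 5^j + 2^j for all 0 ≤ j ≤ m, where m ≥ 1.
Then w(m+1) = 7w(m) − 10w(m−1) = 7·(5^m + 2^m) − 10·(5^{m−1} + 2^{m−1}) = (7·5 − 10)5^{m−1} + (7·2 − 10)2^{m−1} = 25·5^{m−1} + 4·2^{m−1} = 5^{m+1} + 2^{m+1}.
This completes the inductive step, so w(k) = 5^k + 2^k for all k ≥ 0.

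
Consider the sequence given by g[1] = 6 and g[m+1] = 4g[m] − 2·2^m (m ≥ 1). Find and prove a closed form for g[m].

Claim: g[m] = 4^m + 2^m.

Base case: g[1] = 6, and 4^1 + 2^1 = 4 + 2 = 6.
Assume g[k] = 4^k + 2^k for some k ≥ 1.
Then g[k+1] = 4g[k] − 2·2^k = 4·(4^k + 2^k) − 2·2^k = 4^{k+1} + 4·2^k − 2·2^k = 4^{k+1} + 2·2^k = 4^{k+1} + 2^{k+1}.
So the formula holds for k+1, and by induction g[m] = 4^m + 2^m for all m ≥ 1.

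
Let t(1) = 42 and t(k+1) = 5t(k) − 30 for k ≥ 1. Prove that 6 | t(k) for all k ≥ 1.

Base case: t(1) = 42 = 6·7, so 6 | t(1).
Assume 6 | t(m), so t(m) = 6s for some integer s.
Then t(m+1) = 5t(m) − 30 = 5·(6s) − 30 = 6(5s − 5), so 6 | t(m+1).
By induction, 6 | t(k) for all k ≥ 1.

6 | t(k)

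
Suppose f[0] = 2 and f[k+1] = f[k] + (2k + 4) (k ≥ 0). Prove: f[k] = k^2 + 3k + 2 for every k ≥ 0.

Base case: f[0] = 2, and 0^2 + 3·0 + 2 = 2.
Assume f[j] = j^2 + 3j + 2.
Then f[j+1] = f[j] + (2j + 4) = (j^2 + 3j + 2) + (2j + 4) = j^2 + 5j + 6,
and (j+1)^2 + 3·(j+1) + 2 = j^2 + 5j + 6.
This completes the inductive step, so f[k] = k^2 + 3k + 2 for all k ≥ 0.

f[k] = k^2 + 3k + 2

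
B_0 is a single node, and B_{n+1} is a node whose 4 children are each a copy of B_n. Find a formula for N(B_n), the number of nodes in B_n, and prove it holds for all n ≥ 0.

Claim: N(B_n) = (4^{n+1} − 1)/3.

Base case: N(B_0) = 1, and (4^{0+1} − 1)/3 = 1.
Assume N(B_k) = (4^{k+1} − 1)/3.
Then N(B_{k+1}) = 1 + 4N(B_k) = 1 + 4·(4^{k+1} − 1)/3 = 1 + (4^{k+2} − 4)/3 = (3 + 4^{k+2} − 4)/3 = (4^{k+2} − 1)/3.
By induction, N(B_n) = (4^{n+1} − 1)/3 for all n ≥ 0.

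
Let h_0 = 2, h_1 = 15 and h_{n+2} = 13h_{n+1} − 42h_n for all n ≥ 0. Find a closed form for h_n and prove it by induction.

Claim: h_n = 3·7^n − 6^n.

Base cases: h_0 = 2 and 3·7^0 − 6^0 = 2; h_1 = 15 and 3·7^1 − 6^1 = 15.
Assume h_j = 3·7^j − 6^j for all 0 ≤ j ≤ k, where k ≥ 1.
Then h_{k+1} = 13h_k − 42h_{k−1} = 13·(3·7^k − 6^k) − 42·(3·7^{k−1} − 6^{k−1}) = 3·(13·7 − 42)7^{k−1} − (13·6 − 42)6^{k−1} = 147·7^{k−1} − 36·6^{k−1} = 3·7^{k+1} − 6^{k+1}.
This completes the inductive step, so h_n = 3·7^n − 6^n for all n ≥ 0.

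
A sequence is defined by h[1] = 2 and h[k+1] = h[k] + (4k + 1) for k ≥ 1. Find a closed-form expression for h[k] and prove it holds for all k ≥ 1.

Claim: h[k] = 2k^2 − k + 1.

Base case: h[1] = 2, and 2·1^2 − 1 + 1 = 2.
Assume h[r] = 2r^2 − r + 1.
Then h[r+1] = h[r] + (4r + 1) = (2r^2 − r + 1) + (4r + 1) = 2r^2 + 3r + 2,
and 2·(r+1)^2 − (r+1) + 1 = 2r^2 + 3r + 2.
This completes the inductive step, so h[k] = 2k^2 − k + 1 for all k ≥ 1.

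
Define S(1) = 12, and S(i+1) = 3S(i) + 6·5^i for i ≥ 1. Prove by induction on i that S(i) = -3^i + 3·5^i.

Base case: S(1) = 12, and -3^1 + 3·5^1 = -3 + 15 = 12.
Assume S(m) = -3^m + 3·5^m for some m ≥ 1.
Then S(m+1) = 3S(m) + 6·5^m = 3·(-3^m + 3·5^m) + 6·5^m = -3^{m+1} + 9·5^m + 6·5^m = -3^{m+1} + 15·5^m = -3^{m+1} + 3·5^{m+1}.
This completes the inductive step, so S(i) = -3^i + 3·5^i for all i ≥ 1.

S(i) = -3^i + 3·5^i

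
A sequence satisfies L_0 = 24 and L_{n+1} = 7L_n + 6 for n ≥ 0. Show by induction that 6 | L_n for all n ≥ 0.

Base case: L_0 = 24 = 6·4, so 6 | L_0.
Assume 6 | L_j, so L_j = 6t for some integer t.
Then L_{j+1} = 7L_j + 6 = 7·(6t) + 6 = 6(7t + 1), so 6 | L_{j+1}.
By induction, 6 | L_n for all n ≥ 0.

6 | L_n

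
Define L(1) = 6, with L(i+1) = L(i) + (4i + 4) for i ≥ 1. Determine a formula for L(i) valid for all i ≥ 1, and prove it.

Claim: L(i) = 2i^2 + 2i + 2.

Base case: L(1) = 6, and 2·1^2 + 2·1 + 2 = 6.
Assume L(j) = 2j^2 + 2j + 2.
Then L(j+1) = L(j) + (4j + 4) = (2j^2 + 2j + 2) + (4j + 4) = 2j^2 + 6j + 6,
and 2·(j+1)^2 + 2·(j+1) + 2 = 2j^2 + 6j + 6.
By induction, L(i) = 2i^2 + 2i + 2 for all i ≥ 1.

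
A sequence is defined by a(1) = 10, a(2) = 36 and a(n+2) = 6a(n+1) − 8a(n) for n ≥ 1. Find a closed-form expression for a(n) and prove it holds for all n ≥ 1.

Claim: a(n) = 2·4^n + 2^n.

Base cases: a(1) = 10 and 2·4^1 + 2^1 = 10; a(2) = 36 and 2·4^2 + 2^2 = 36.
Assume a(j) = 2·4^j + 2^j for all 1 ≤ j ≤ k, where k ≥ 2.
Then a(k+1) = 6a(k) − 8a(k−1) = 6·(2·4^k + 2^k) − 8·(2·4^{k−1} + 2^{k−1}) = 2·(6·4 − 8)4^{k−1} + (6·2 − 8)2^{k−1} = 32·4^{k−1} + 4·2^{k−1} = 2·4^{k+1} + 2^{k+1}.
Hence a(n) = 2·4^n + 2^n for every n ≥ 1, by strong induction.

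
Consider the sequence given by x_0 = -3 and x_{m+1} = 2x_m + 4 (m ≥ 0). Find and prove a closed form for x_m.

Claim: x_m = 2^m − 4.

Base case: x_0 = -3, and 2^0 − 4 = 1 − 4 = -3.
Assume x_r = 2^r − 4 for some r ≥ 0.
Then x_{r+1} = 2x_r + 4 = 2·(2^r − 4) + 4 = 2^{r+1} − 8 + 4 = 2^{r+1} − 4.
So the formula holds for r+1, and by induction x_m = 2^m − 4 for all m ≥ 0.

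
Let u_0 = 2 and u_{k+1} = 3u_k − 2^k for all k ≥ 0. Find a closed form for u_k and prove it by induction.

Claim: u_k = 3^k + 2^k.

Base case: u_0 = 2, and 3^0 + 2^0 = 1 + 1 = 2.
Assume u_m = 3^m + 2^m for some m ≥ 0.
Then u_{m+1} = 3u_m − 2^m = 3·(3^m + 2^m) − 2^m = 3^{m+1} + 3·2^m − 2^m = 3^{m+1} + 2·2^m = 3^{m+1} + 2^{m+1}.
Hence u_k = 3^k + 2^k for every k ≥ 0, by induction.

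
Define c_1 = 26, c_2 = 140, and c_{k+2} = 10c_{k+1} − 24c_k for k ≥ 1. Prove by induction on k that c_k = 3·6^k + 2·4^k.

Base cases: c_1 = 26 and 3·6^1 + 2·4^1 = 26; c_2 = 140 and 3·6^2 + 2·4^2 = 140.
Assume c_j = 3·6^j + 2·4^j for all 1 ≤ j ≤ r, where r ≥ 2.
Then c_{r+1} = 10c_r − 24c_{r−1} = 10·(3·6^r + 2·4^r) − 24·(3·6^{r−1} + 2·4^{r−1}) = 3·(10·6 − 24)6^{r−1} + 2·(10·4 − 24)4^{r−1} = 108·6^{r−1} + 32·4^{r−1} = 3·6^{r+1} + 2·4^{r+1}.
Hence c_k = 3·6^k + 2·4^k for every k ≥ 1, by strong induction.

c_k = 3·6^k + 2·4^k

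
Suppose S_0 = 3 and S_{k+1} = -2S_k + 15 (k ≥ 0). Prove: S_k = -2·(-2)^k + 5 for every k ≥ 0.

Base case: S_0 = 3, and -2·(-2)^0 + 5 = -2 + 5 = 3.
Assume S_m = -2·(-2)^m + 5 for some m ≥ 0.
Then S_{m+1} = -2S_m + 15 = -2·(-2·(-2)^m + 5) + 15 = 4·(-2)^m − 10 + 15 = -2·(-2)^{m+1} + 5.
Hence S_k = -2·(-2)^k + 5 for every k ≥ 0, by induction.

S_k = -2·(-2)^k + 5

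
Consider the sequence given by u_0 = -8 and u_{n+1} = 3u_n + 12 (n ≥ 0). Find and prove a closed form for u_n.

Claim: u_n = -2·3^n − 6.

Base case: u_0 = -8, and -2·3^0 − 6 = -2 − 6 = -8.
Assume u_j = -2·3^j − 6 for some j ≥ 0.
Then u_{j+1} = 3u_j + 12 = 3·(-2·3^j − 6) + 12 = -6·3^j − 18 + 12 = -2·3^{j+1} − 6.
Hence u_n = -2·3^n − 6 for every n ≥ 0, by induction.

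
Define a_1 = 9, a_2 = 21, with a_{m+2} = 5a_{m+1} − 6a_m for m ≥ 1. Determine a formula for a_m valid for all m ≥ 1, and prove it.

Claim: a_m = 3·2^m + 3^m.

Base cases: a_1 = 9 and 3·2^1 + 3^1 = 9; a_2 = 21 and 3·2^2 + 3^2 = 21.
Assume a_j = 3·2^j + 3^j for all 1 ≤ j ≤ k, where k ≥ 2.
Then a_{k+1} = 5a_k − 6a_{k−1} = 5·(3·2^k + 3^k) − 6·(3·2^{k−1} + 3^{k−1}) = 3·(5·2 − 6)2^{k−1} + (5·3 − 6)3^{k−1} = 12·2^{k−1} + 9·3^{k−1} = 3·2^{k+1} + 3^{k+1}.
This completes the inductive step, so a_m = 3·2^m + 3^m for all m ≥ 1.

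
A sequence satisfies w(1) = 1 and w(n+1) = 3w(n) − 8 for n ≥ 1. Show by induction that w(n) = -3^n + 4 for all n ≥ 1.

Base case: w(1) = 1, and -3^1 + 4 = -3 + 4 = 1.
Assume w(m) = -3^m + 4 for some m ≥ 1.
Then w(m+1) = 3w(m) − 8 = 3·(-3^m + 4) − 8 = -3^{m+1} + 12 − 8 = -3^{m+1} + 4.
Hence w(n) = -3^n + 4 for every n ≥ 1, by induction.

w(n) = -3^n + 4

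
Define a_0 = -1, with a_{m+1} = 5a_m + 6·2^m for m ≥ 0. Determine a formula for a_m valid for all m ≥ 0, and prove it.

Claim: a_m = 5^m − 2·2^m.

Base case: a_0 = -1, and 5^0 − 2·2^0 = 1 − 2 = -1.
Assume a_k = 5^k − 2·2^k for some k ≥ 0.
Then a_{k+1} = 5a_k + 6·2^k = 5·(5^k − 2·2^k) + 6·2^k = 5^{k+1} − 10·2^k + 6·2^k = 5^{k+1} − 4·2^k = 5^{k+1} − 2·2^{k+1}.
Hence a_m = 5^m − 2·2^m for every m ≥ 0, by induction.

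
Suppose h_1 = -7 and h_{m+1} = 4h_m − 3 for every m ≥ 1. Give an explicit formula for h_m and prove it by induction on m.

Claim: h_m = -2·4^m + 1.

Base case: h_1 = -7, and -2·4^1 + 1 = -8 + 1 = -7.
Assume h_j = -2·4^j + 1 for some j ≥ 1.
Then h_{j+1} = 4h_j − 3 = 4·(-2·4^j + 1) − 3 = -8·4^j + 4 − 3 = -2·4^{j+1} + 1.
So the formula holds for j+1, and by induction h_m = -2·4^m + 1 for all m ≥ 1.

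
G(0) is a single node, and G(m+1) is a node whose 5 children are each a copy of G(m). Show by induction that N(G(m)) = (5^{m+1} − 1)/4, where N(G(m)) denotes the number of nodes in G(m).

Base case: N(G(0)) = 1, and (5^{0+1} − 1)/4 = 1.
Assume N(G(j)) = (5^{j+1} − 1)/4.
Then N(G(j+1)) = 1 + 5N(G(j)) = 1 + 5·(5^{j+1} − 1)/4 = 1 + (5^{j+2} − 5)/4 = (4 + 5^{j+2} − 5)/4 = (5^{j+2} − 1)/4.
So the formula holds for j+1, and by induction N(G(m)) = (5^{m+1} − 1)/4 for all m ≥ 0.

N(G(m)) = (5^{m+1} − 1)/4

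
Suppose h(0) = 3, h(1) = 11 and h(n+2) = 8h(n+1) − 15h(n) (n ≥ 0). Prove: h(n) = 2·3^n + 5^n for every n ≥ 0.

Base cases: h(0) = 3 and 2·3^0 + 5^0 = 3; h(1) = 11 and 2·3^1 + 5^1 = 11.
Assume h(j) = 2·3^j + 5^j for all 0 ≤ j ≤ m, where m ≥ 1.
Then h(m+1) = 8h(m) − 15h(m−1) = 8·(2·3^m + 5^m) − 15·(2·3^{m−1} + 5^{m−1}) = 2·(8·3 − 15)3^{m−1} + (8·5 − 15)5^{m−1} = 18·3^{m−1} + 25·5^{m−1} = 2·3^{m+1} + 5^{m+1}.
So the formula holds for m+1, and by strong induction h(n) = 2·3^n + 5^n for all n ≥ 0.

h(n) = 2·3^n + 5^n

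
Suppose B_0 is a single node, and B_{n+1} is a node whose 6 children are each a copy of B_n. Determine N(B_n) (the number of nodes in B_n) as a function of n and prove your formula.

Claim: N(B_n) = (6^{n+1} − 1)/5.

Base case: N(B_0) = 1, and (6^{0+1} − 1)/5 = 1.
Assume N(B_k) = (6^{k+1} − 1)/5.
Then N(B_{k+1}) = 1 + 6N(B_k) = 1 + 6·(6^{k+1} − 1)/5 = 1 + (6^{k+2} − 6)/5 = (5 + 6^{k+2} − 6)/5 = (6^{k+2} − 1)/5.
This completes the inductive step, so N(B_n) = (6^{n+1} − 1)/5 for all n ≥ 0.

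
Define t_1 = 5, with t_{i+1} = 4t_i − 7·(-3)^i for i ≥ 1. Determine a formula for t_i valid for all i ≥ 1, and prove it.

Claim: t_i = 2·4^i + (-3)^i.

Base case: t_1 = 5, and 2·4^1 + (-3)^1 = 8 − 3 = 5.
Assume t_k = 2·4^k + (-3)^k for some k ≥ 1.
Then t_{k+1} = 4t_k − 7·(-3)^k = 4·(2·4^k + (-3)^k) − 7·(-3)^k = 2·4^{k+1} + 4·(-3)^k − 7·(-3)^k = 2·4^{k+1} − 3·(-3)^k = 2·4^{k+1} + (-3)^{k+1}.
This completes the inductive step, so t_i = 2·4^i + (-3)^i for all i ≥ 1.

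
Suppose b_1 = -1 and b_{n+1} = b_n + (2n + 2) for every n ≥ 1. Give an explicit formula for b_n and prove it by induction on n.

Claim: b_n = n^2 + n − 3.

Base case: b_1 = -1, and 1^2 + 1 − 3 = -1.
Assume b_m = m^2 + m − 3.
Then b_{m+1} = b_m + (2m + 2) = (m^2 + m − 3) + (2m + 2) = m^2 + 3m − 1,
and (m+1)^2 + (m+1) − 3 = m^2 + 3m − 1.
By induction, b_n = n^2 + n − 3 for all n ≥ 1.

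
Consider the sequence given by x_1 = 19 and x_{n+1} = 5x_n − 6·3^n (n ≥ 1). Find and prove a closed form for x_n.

Claim: x_n = 2·5^n + 3·3^n.

Base case: x_1 = 19, and 2·5^1 + 3·3^1 = 10 + 9 = 19.
Assume x_m = 2·5^m + 3·3^m for some m ≥ 1.
Then x_{m+1} = 5x_m − 6·3^m = 5·(2·5^m + 3·3^m) − 6·3^m = 2·5^{m+1} + 15·3^m − 6·3^m = 2·5^{m+1} + 9·3^m = 2·5^{m+1} + 3·3^{m+1}.
This completes the inductive step, so x_n = 2·5^n + 3·3^n for all n ≥ 1.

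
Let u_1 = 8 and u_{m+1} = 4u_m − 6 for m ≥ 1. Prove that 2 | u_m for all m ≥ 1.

Base case: u_1 = 8 = 2·4, so 2 | u_1.
Assume 2 | u_k, so u_k = 2t for some integer t.
Then u_{k+1} = 4u_k − 6 = 4·(2t) − 6 = 2(4t − 3), so 2 | u_{k+1}.
Hence 2 | u_m for every m ≥ 1, by induction.

2 | u_m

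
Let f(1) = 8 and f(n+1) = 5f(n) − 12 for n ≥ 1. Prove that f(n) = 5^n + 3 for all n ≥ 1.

Base case: f(1) = 8, and 5^1 + 3 = 5 + 3 = 8.
Assume f(j) = 5^j + 3 for some j ≥ 1.
Then f(j+1) = 5f(j) − 12 = 5·(5^j + 3) − 12 = 5^{j+1} + 15 − 12 = 5^{j+1} + 3.
Hence f(n) = 5^n + 3 for every n ≥ 1, by induction.

f(n) = 5^n + 3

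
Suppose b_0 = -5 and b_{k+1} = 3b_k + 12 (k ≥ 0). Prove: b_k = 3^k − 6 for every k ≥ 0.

Base case: b_0 = -5, and 3^0 − 6 = 1 − 6 = -5.
Assume b_j = 3^j − 6 for some j ≥ 0.
Then b_{j+1} = 3b_j + 12 = 3·(3^j − 6) + 12 = 3^{j+1} − 18 + 12 = 3^{j+1} − 6.
By induction, b_k = 3^k − 6 for all k ≥ 0.

b_k = 3^k − 6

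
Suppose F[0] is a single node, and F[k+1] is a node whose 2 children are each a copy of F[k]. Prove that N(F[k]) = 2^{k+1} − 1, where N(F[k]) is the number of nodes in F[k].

Base case: N(F[0]) = 1, and 2^{0+1} − 1 = 1.
Assume N(F[j]) = 2^{j+1} − 1.
Then N(F[j+1]) = 1 + 2N(F[j]) = 1 + 2(2^{j+1} − 1) = 2^{j+2} − 2 + 1 = 2^{j+2} − 1.
This completes the inductive step, so N(F[k]) = 2^{k+1} − 1 for all k ≥ 0.

N(F[k]) = 2^{k+1} − 1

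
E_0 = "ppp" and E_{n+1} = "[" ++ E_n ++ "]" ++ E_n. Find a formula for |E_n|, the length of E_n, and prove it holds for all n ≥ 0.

Claim: |E_n| = 5·2^n − 2.

Base case: |E_0| = 3, and 5·2^0 − 2 = 3.
Assume |E_j| = 5·2^j − 2.
Then |E_{j+1}| = 1 + |E_j| + 1 + |E_j| = 2|E_j| + 2 = 2(5·2^j − 2) + 2 = 5·2^{j+1} − 4 + 2 = 5·2^{j+1} − 2.
So the formula holds for j+1, and by induction |E_n| = 5·2^n − 2 for all n ≥ 0.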